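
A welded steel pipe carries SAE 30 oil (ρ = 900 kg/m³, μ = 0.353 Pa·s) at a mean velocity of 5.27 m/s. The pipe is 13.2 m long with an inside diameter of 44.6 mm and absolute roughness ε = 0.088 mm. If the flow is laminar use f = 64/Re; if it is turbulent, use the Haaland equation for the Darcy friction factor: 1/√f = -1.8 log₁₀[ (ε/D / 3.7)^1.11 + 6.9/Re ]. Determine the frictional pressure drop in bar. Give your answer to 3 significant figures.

ΔP ≈ 3.95 bar

Reynolds number Re = ρVD/μ = 900 · 5.27 · 0.0446 / 0.353 = 599.3.
Re < 2300 → laminar flow, so f = 64/Re = 64/599.3 = 0.1068 (the turbulent correlation is not needed).
Darcy-Weisbach: ΔP = f(L/D)(ρV²/2) = 0.1068·(13.2/0.0446)·(900·5.27²/2) = 0.1068·296·1.25e+04 = 3.95e+05 Pa.
ΔP = 3.95e+05 Pa = 3.95 bar.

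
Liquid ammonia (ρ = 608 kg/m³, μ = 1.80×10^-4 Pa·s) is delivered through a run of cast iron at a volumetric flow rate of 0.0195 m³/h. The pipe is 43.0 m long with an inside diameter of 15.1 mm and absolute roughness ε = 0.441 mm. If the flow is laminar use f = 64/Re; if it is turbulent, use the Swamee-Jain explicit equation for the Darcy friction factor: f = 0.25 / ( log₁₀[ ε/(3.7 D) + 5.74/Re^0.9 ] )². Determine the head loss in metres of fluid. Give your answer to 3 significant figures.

Q = 0.0195 m³/h = 0.0195/3600 = 5.417e-06 m³/s.
Cross-sectional area A = πD²/4 = π(0.0151)²/4 = 0.0001791 m²; mean velocity V = Q/A = 5.417e-06/0.0001791 = 0.03025 m/s.
Reynolds number Re = ρVD/μ = 608 · 0.03025 · 0.0151 / 0.00018 = 1543.
Re < 2300 → laminar flow, so f = 64/Re = 64/1543 = 0.04148 (the turbulent correlation is not needed).
Darcy-Weisbach: ΔP = f(L/D)(ρV²/2) = 0.04148·(43/0.0151)·(608·0.03025²/2) = 0.04148·2848·0.2781 = 32.86 Pa.
Head loss h_f = ΔP/(ρg) = 32.86/(608·9.81) = 0.00551 m.

h_f ≈ 0.00551 m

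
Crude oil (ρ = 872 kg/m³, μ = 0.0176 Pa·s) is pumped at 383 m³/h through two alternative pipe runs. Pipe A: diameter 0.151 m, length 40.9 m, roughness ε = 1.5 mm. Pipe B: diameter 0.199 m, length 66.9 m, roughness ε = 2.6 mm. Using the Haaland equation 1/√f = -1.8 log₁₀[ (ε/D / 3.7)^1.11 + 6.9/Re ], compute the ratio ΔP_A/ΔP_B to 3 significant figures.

Pipe A: V = Q/A = 0.1064/0.01791 = 5.941 m/s; Re = 4.445e+04; ε/D = 0.00993; Haaland → f = 0.03914; ΔP_A = f(L/D)(ρV²/2) = 1.631e+05 Pa.
Pipe B: V = Q/A = 0.1064/0.0311 = 3.421 m/s; Re = 3.373e+04; ε/D = 0.0131; Haaland → f = 0.04306; ΔP_B = f(L/D)(ρV²/2) = 7.384e+04 Pa.
ΔP_A/ΔP_B = 1.631e+05/7.384e+04 = 2.21.

ΔP_A/ΔP_B ≈ 2.21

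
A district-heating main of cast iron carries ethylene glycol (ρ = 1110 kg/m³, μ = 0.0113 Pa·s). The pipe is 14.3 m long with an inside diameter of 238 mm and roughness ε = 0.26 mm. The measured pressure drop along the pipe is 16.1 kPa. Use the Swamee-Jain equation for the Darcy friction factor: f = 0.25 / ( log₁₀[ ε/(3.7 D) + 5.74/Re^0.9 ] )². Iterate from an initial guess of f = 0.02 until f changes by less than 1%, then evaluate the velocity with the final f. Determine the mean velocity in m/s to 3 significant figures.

Rearranging Darcy-Weisbach: V = √(2·ΔP·D/(f·L·ρ)). With ε/D = 0.00026/0.238 = 0.00109, iterate starting from f = 0.02:
  f = 0.02 → V = √(2·1.61e+04·0.238/(0.02·14.3·1110)) = 4.913 m/s; Re = ρVD/μ = 1.149e+05; f → 0.02239
  f = 0.02239 → V = 4.644 m/s; Re = 1.086e+05; f → 0.0225
Converged (Δf/f < 1%). With the final f = 0.0225: V = √(2·1.61e+04·0.238/(0.0225·14.3·1110)) = 4.633 m/s.

V ≈ 4.63 m/s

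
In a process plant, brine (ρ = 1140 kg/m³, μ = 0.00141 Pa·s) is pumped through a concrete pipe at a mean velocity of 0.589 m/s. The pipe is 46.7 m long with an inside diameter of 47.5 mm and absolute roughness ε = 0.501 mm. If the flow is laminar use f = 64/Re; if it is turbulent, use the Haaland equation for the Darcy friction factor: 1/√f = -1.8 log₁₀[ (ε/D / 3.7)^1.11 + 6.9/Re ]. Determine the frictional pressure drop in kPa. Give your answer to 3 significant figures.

ΔP ≈ 7.97 kPa

Reynolds number Re = ρVD/μ = 1140 · 0.589 · 0.0475 / 0.00141 = 2.262e+04.
Re > 4000 → turbulent. Relative roughness ε/D = 0.000501/0.0475 = 0.0105. Haaland: 1/√f = -1.8 log₁₀[(0.0105/3.7)^1.11 + 6.9/2.262e+04] = -1.8 log₁₀[0.0015 + 0.000305] = 4.94, so f = 0.04098.
Darcy-Weisbach: ΔP = f(L/D)(ρV²/2) = 0.04098·(46.7/0.0475)·(1140·0.589²/2) = 0.04098·983.2·197.7 = 7967 Pa.
ΔP = 7967 Pa = 7.97 kPa.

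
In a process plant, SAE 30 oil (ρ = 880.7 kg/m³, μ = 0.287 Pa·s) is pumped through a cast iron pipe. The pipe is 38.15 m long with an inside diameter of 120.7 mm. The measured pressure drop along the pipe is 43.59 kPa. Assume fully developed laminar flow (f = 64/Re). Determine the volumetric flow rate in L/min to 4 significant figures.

Q ≈ 1244 L/min

For laminar flow, f = 64/Re with Re = ρVD/μ, so Darcy-Weisbach reduces to ΔP = 32μLV/D². Solving for V: V = ΔP·D²/(32μL) = 4.359e+04·(0.1207)²/(32·0.287·38.15) = 1.812 m/s.
Check: Re = ρVD/μ = 880.7·1.812·0.1207/0.287 = 671.3 < 2300, so the laminar assumption holds.
Q = V·A = 1.812·(π/4·0.1207²) = 0.02074 m³/s = 1244 L/min.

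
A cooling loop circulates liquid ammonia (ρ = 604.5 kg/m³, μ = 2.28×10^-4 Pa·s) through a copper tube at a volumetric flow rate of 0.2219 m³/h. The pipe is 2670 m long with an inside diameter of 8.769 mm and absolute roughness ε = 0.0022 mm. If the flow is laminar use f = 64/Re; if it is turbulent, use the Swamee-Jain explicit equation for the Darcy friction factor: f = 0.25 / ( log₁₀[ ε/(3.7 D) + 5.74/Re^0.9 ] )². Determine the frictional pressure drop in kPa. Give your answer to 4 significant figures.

Q = 0.2219 m³/h = 0.2219/3600 = 6.164e-05 m³/s.
Cross-sectional area A = πD²/4 = π(0.008769)²/4 = 6.039e-05 m²; mean velocity V = Q/A = 6.164e-05/6.039e-05 = 1.021 m/s.
Reynolds number Re = ρVD/μ = 604.5 · 1.021 · 0.008769 / 0.000228 = 2.373e+04.
Re > 4000 → turbulent. Relative roughness ε/D = 2.2e-06/0.008769 = 0.000251. Swamee-Jain: f = 0.25/(log₁₀[0.000251/3.7 + 5.74/2.373e+04^0.9])² = 0.25/(log₁₀[6.78e-05 + 0.000662])² = 0.25/(-3.137)² = 0.02541.
Darcy-Weisbach: ΔP = f(L/D)(ρV²/2) = 0.02541·(2670/0.008769)·(604.5·1.021²/2) = 0.02541·3.045e+05·314.8 = 2.436e+06 Pa.
ΔP = 2.436e+06 Pa = 2436 kPa.

ΔP ≈ 2436 kPa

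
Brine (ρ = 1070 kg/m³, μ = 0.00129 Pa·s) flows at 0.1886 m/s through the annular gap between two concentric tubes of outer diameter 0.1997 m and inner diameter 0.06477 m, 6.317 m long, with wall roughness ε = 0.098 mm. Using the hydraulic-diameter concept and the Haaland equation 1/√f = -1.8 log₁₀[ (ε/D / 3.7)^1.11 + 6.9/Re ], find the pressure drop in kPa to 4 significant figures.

Hydraulic diameter D_h = 4A/P = D_o - D_i = 0.1997 - 0.06477 = 0.1349 m.
Re = ρVD_h/μ = 1070·0.1886·0.1349/0.00129 = 2.111e+04.
ε/D_h = 9.8e-05/0.1349 = 0.000726; Haaland gives 1/√f = -1.8 log₁₀[7.68e-05+0.000327] = 6.109, so f = 0.02679.
ΔP = f(L/D_h)(ρV²/2) = 0.02679·6.317/0.1349·19.03 = 23.87 Pa.
ΔP = 0.02387 kPa.

ΔP ≈ 0.02387 kPa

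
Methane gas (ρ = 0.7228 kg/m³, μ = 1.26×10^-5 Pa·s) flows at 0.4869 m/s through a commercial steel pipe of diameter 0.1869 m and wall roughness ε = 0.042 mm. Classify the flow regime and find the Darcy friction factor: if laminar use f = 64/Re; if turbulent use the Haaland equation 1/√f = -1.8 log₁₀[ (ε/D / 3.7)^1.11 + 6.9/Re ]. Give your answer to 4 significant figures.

f ≈ 0.03742

Re = ρVD/μ = 0.7228·0.4869·0.1869/1.26e-05 = 5220.
Re > 4000 → turbulent. ε/D = 4.2e-05/0.1869 = 0.000225; Haaland: 1/√f = -1.8 log₁₀[2.09e-05 + 0.00132] = 5.17, so f = 0.03742.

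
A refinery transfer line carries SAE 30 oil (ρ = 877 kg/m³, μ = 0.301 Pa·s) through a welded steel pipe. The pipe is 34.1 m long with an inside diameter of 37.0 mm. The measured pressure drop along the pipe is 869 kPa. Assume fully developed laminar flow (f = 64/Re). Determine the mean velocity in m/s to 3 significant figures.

For laminar flow, f = 64/Re with Re = ρVD/μ, so Darcy-Weisbach reduces to ΔP = 32μLV/D². Solving for V: V = ΔP·D²/(32μL) = 8.69e+05·(0.037)²/(32·0.301·34.1) = 3.622 m/s.
Check: Re = ρVD/μ = 877·3.622·0.037/0.301 = 390.5 < 2300, so the laminar assumption holds.

V ≈ 3.62 m/s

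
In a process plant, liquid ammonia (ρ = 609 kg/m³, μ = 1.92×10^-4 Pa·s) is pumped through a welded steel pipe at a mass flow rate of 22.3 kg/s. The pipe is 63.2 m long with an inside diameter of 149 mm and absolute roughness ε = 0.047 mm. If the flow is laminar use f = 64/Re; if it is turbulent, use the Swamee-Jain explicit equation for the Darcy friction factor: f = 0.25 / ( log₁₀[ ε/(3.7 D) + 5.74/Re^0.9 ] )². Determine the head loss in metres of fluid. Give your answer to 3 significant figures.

A = πD²/4 = π(0.149)²/4 = 0.01744 m²; mean velocity V = ṁ/(ρA) = 22.3/(609 · 0.01744) = 2.1 m/s.
Reynolds number Re = ρVD/μ = 609 · 2.1 · 0.149 / 0.000192 = 9.925e+05.
Re > 4000 → turbulent. Relative roughness ε/D = 4.7e-05/0.149 = 0.000315. Swamee-Jain: f = 0.25/(log₁₀[0.000315/3.7 + 5.74/9.925e+05^0.9])² = 0.25/(log₁₀[8.53e-05 + 2.3e-05])² = 0.25/(-3.966)² = 0.0159.
Darcy-Weisbach: ΔP = f(L/D)(ρV²/2) = 0.0159·(63.2/0.149)·(609·2.1²/2) = 0.0159·424.2·1343 = 9055 Pa.
Head loss h_f = ΔP/(ρg) = 9055/(609·9.81) = 1.52 m.

h_f ≈ 1.52 m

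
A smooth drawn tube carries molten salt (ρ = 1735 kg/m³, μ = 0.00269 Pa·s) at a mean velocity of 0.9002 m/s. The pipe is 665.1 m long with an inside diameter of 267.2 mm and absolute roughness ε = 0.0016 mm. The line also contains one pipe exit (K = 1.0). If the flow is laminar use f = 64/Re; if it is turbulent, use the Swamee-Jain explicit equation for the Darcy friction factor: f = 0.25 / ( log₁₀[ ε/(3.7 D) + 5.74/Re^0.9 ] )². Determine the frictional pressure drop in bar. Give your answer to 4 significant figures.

Reynolds number Re = ρVD/μ = 1735 · 0.9002 · 0.2672 / 0.00269 = 1.551e+05.
Re > 4000 → turbulent. Relative roughness ε/D = 1.6e-06/0.2672 = 5.99e-06. Swamee-Jain: f = 0.25/(log₁₀[5.99e-06/3.7 + 5.74/1.551e+05^0.9])² = 0.25/(log₁₀[1.62e-06 + 0.000122])² = 0.25/(-3.907)² = 0.01638.
Total minor-loss coefficient ΣK = 1·1 = 1.
ΔP = [f·L/D + ΣK]·(ρV²/2) = [0.01638·665.1/0.2672 + 1]·(1735·0.9002²/2) = [40.77 + 1]·703 = 2.936e+04 Pa.
ΔP = 2.936e+04 Pa = 0.2936 bar.

ΔP ≈ 0.2936 bar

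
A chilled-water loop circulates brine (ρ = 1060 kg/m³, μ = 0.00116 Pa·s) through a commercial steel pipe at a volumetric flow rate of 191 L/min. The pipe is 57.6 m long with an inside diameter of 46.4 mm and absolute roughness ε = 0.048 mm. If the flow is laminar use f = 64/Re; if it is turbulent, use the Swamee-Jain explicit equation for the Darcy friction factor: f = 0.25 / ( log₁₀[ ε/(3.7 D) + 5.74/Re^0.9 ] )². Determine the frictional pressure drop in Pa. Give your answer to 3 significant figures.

Q = 191 L/min = 191/60000 = 0.003183 m³/s.
Cross-sectional area A = πD²/4 = π(0.0464)²/4 = 0.001691 m²; mean velocity V = Q/A = 0.003183/0.001691 = 1.883 m/s.
Reynolds number Re = ρVD/μ = 1060 · 1.883 · 0.0464 / 0.00116 = 7.982e+04.
Re > 4000 → turbulent. Relative roughness ε/D = 4.8e-05/0.0464 = 0.00103. Swamee-Jain: f = 0.25/(log₁₀[0.00103/3.7 + 5.74/7.982e+04^0.9])² = 0.25/(log₁₀[0.00028 + 0.000222])² = 0.25/(-3.299)² = 0.02297.
Darcy-Weisbach: ΔP = f(L/D)(ρV²/2) = 0.02297·(57.6/0.0464)·(1060·1.883²/2) = 0.02297·1241·1878 = 5.355e+04 Pa.

ΔP ≈ 53600 Pa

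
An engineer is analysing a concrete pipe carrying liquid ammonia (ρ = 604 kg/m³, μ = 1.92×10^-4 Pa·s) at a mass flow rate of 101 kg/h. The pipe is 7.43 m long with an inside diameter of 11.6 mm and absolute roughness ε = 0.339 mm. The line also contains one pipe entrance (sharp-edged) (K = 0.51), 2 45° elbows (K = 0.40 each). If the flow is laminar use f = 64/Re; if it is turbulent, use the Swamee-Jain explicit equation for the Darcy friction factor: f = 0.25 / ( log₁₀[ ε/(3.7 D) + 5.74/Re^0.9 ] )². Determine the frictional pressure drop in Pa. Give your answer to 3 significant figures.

ṁ = 101 kg/h = 101/3600 = 0.02806 kg/s.
A = πD²/4 = π(0.0116)²/4 = 0.0001057 m²; mean velocity V = ṁ/(ρA) = 0.02806/(604 · 0.0001057) = 0.4395 m/s.
Reynolds number Re = ρVD/μ = 604 · 0.4395 · 0.0116 / 0.000192 = 1.604e+04.
Re > 4000 → turbulent. Relative roughness ε/D = 0.000339/0.0116 = 0.0292. Swamee-Jain: f = 0.25/(log₁₀[0.0292/3.7 + 5.74/1.604e+04^0.9])² = 0.25/(log₁₀[0.0079 + 0.000942])² = 0.25/(-2.054)² = 0.05929.
Total minor-loss coefficient ΣK = 1·0.51 + 2·0.4 = 1.31.
ΔP = [f·L/D + ΣK]·(ρV²/2) = [0.05929·7.43/0.0116 + 1.31]·(604·0.4395²/2) = [37.97 + 1.31]·58.34 = 2292 Pa.

ΔP ≈ 2290 Pa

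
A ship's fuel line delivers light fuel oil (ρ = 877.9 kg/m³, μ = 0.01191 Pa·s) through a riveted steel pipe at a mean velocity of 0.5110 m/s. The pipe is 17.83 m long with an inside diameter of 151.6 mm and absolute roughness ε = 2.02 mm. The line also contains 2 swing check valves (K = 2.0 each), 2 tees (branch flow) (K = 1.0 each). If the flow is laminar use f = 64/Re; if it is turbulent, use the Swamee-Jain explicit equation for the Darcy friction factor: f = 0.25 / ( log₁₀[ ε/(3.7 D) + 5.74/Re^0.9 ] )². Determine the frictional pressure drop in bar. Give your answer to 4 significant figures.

Reynolds number Re = ρVD/μ = 877.9 · 0.511 · 0.1516 / 0.0119 = 5710.
Re > 4000 → turbulent. Relative roughness ε/D = 0.00202/0.1516 = 0.0133. Swamee-Jain: f = 0.25/(log₁₀[0.0133/3.7 + 5.74/5710^0.9])² = 0.25/(log₁₀[0.0036 + 0.00239])² = 0.25/(-2.223)² = 0.0506.
Total minor-loss coefficient ΣK = 2·2 + 2·1 = 6.
ΔP = [f·L/D + ΣK]·(ρV²/2) = [0.0506·17.83/0.1516 + 6]·(877.9·0.511²/2) = [5.952 + 6]·114.6 = 1370 Pa.
ΔP = 1370 Pa = 0.01370 bar.

ΔP ≈ 0.01370 bar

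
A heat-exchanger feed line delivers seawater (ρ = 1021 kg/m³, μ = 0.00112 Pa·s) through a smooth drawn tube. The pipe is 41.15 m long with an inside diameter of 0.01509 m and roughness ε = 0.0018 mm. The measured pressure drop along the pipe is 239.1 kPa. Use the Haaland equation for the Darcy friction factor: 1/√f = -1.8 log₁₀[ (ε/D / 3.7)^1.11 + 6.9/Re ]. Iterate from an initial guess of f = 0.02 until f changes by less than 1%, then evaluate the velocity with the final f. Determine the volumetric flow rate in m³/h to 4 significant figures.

Rearranging Darcy-Weisbach: V = √(2·ΔP·D/(f·L·ρ)). With ε/D = 1.8e-06/0.01509 = 0.000119, iterate starting from f = 0.02:
  f = 0.02 → V = √(2·2.391e+05·0.01509/(0.02·41.15·1021)) = 2.93 m/s; Re = ρVD/μ = 4.031e+04; f → 0.02205
  f = 0.02205 → V = 2.791 m/s; Re = 3.839e+04; f → 0.02229
  f = 0.02229 → V = 2.776 m/s; Re = 3.818e+04; f → 0.02232
Converged (Δf/f < 1%). With the final f = 0.02232: V = √(2·2.391e+05·0.01509/(0.02232·41.15·1021)) = 2.774 m/s.
Q = V·A = 2.774·(π/4·0.01509²) = 0.0004961 m³/s = 1.786 m³/h.

Q ≈ 1.786 m³/h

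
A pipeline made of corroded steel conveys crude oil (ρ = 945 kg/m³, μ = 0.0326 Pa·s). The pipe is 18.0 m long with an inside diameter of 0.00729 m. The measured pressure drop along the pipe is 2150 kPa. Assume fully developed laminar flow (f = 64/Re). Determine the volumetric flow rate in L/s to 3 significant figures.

For laminar flow, f = 64/Re with Re = ρVD/μ, so Darcy-Weisbach reduces to ΔP = 32μLV/D². Solving for V: V = ΔP·D²/(32μL) = 2.15e+06·(0.00729)²/(32·0.0326·18) = 6.085 m/s.
Check: Re = ρVD/μ = 945·6.085·0.00729/0.0326 = 1286 < 2300, so the laminar assumption holds.
Q = V·A = 6.085·(π/4·0.00729²) = 0.000254 m³/s = 0.254 L/s.

Q ≈ 0.254 L/s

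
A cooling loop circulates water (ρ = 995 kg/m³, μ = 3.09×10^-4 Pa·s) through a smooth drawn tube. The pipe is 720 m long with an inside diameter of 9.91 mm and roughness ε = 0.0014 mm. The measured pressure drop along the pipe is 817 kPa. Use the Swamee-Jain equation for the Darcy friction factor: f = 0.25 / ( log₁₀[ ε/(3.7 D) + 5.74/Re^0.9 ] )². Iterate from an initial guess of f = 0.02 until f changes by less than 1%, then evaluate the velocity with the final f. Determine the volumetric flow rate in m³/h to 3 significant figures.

Q ≈ 0.272 m³/h

Rearranging Darcy-Weisbach: V = √(2·ΔP·D/(f·L·ρ)). With ε/D = 1.4e-06/0.00991 = 0.000141, iterate starting from f = 0.02:
  f = 0.02 → V = √(2·8.17e+05·0.00991/(0.02·720·995)) = 1.063 m/s; Re = ρVD/μ = 3.392e+04; f → 0.02316
  f = 0.02316 → V = 0.9879 m/s; Re = 3.152e+04; f → 0.02354
  f = 0.02354 → V = 0.9798 m/s; Re = 3.127e+04; f → 0.02359
Converged (Δf/f < 1%). With the final f = 0.02359: V = √(2·8.17e+05·0.00991/(0.02359·720·995)) = 0.979 m/s.
Q = V·A = 0.979·(π/4·0.00991²) = 7.551e-05 m³/s = 0.272 m³/h.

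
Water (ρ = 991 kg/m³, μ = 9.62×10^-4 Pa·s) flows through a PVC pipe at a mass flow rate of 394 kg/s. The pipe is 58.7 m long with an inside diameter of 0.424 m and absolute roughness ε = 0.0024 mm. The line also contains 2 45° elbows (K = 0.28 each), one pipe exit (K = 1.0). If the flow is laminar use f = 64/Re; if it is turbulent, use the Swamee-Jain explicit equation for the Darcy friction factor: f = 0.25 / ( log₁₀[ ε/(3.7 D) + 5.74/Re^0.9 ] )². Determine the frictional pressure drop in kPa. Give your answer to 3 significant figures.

ΔP ≈ 12.3 kPa

A = πD²/4 = π(0.424)²/4 = 0.1412 m²; mean velocity V = ṁ/(ρA) = 394/(991 · 0.1412) = 2.816 m/s.
Reynolds number Re = ρVD/μ = 991 · 2.816 · 0.424 / 0.000962 = 1.23e+06.
Re > 4000 → turbulent. Relative roughness ε/D = 2.4e-06/0.424 = 5.66e-06. Swamee-Jain: f = 0.25/(log₁₀[5.66e-06/3.7 + 5.74/1.23e+06^0.9])² = 0.25/(log₁₀[1.53e-06 + 1.9e-05])² = 0.25/(-4.688)² = 0.01137.
Total minor-loss coefficient ΣK = 2·0.28 + 1·1 = 1.56.
ΔP = [f·L/D + ΣK]·(ρV²/2) = [0.01137·58.7/0.424 + 1.56]·(991·2.816²/2) = [1.575 + 1.56]·3929 = 1.232e+04 Pa.
ΔP = 1.232e+04 Pa = 12.3 kPa.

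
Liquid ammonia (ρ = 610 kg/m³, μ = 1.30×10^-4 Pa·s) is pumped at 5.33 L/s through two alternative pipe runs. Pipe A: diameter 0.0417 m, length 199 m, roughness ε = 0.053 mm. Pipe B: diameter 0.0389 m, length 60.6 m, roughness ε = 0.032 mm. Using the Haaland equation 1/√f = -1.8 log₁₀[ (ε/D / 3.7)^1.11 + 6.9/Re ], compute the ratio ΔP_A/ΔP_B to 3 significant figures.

ΔP_A/ΔP_B ≈ 2.56

Pipe A: V = Q/A = 0.00533/0.001366 = 3.903 m/s; Re = 7.636e+05; ε/D = 0.00127; Haaland → f = 0.02117; ΔP_A = f(L/D)(ρV²/2) = 4.693e+05 Pa.
Pipe B: V = Q/A = 0.00533/0.001188 = 4.485 m/s; Re = 8.186e+05; ε/D = 0.000823; Haaland → f = 0.01914; ΔP_B = f(L/D)(ρV²/2) = 1.83e+05 Pa.
ΔP_A/ΔP_B = 4.693e+05/1.83e+05 = 2.56.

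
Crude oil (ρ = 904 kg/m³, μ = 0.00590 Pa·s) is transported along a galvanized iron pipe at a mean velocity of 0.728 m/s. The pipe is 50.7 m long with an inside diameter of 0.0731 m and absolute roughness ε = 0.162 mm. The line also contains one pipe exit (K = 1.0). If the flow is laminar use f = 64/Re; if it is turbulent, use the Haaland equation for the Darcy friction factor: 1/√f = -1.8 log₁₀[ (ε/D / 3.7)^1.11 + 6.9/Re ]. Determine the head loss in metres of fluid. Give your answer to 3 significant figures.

Reynolds number Re = ρVD/μ = 904 · 0.728 · 0.0731 / 0.0059 = 8154.
Re > 4000 → turbulent. Relative roughness ε/D = 0.000162/0.0731 = 0.00222. Haaland: 1/√f = -1.8 log₁₀[(0.00222/3.7)^1.11 + 6.9/8154] = -1.8 log₁₀[0.000265 + 0.000846] = 5.318, so f = 0.03536.
Total minor-loss coefficient ΣK = 1·1 = 1.
ΔP = [f·L/D + ΣK]·(ρV²/2) = [0.03536·50.7/0.0731 + 1]·(904·0.728²/2) = [24.53 + 1]·239.6 = 6115 Pa.
Head loss h_f = ΔP/(ρg) = 6115/(904·9.81) = 0.690 m.

h_f ≈ 0.690 m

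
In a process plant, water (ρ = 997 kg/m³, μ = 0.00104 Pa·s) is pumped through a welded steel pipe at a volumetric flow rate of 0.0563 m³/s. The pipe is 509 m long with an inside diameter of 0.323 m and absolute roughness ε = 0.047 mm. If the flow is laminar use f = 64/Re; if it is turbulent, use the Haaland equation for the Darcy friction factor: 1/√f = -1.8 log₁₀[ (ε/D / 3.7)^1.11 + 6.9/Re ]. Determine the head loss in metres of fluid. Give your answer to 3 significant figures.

Cross-sectional area A = πD²/4 = π(0.323)²/4 = 0.08194 m²; mean velocity V = Q/A = 0.0563/0.08194 = 0.6871 m/s.
Reynolds number Re = ρVD/μ = 997 · 0.6871 · 0.323 / 0.00104 = 2.128e+05.
Re > 4000 → turbulent. Relative roughness ε/D = 4.7e-05/0.323 = 0.000146. Haaland: 1/√f = -1.8 log₁₀[(0.000146/3.7)^1.11 + 6.9/2.128e+05] = -1.8 log₁₀[1.29e-05 + 3.24e-05] = 7.819, so f = 0.01636.
Darcy-Weisbach: ΔP = f(L/D)(ρV²/2) = 0.01636·(509/0.323)·(997·0.6871²/2) = 0.01636·1576·235.3 = 6066 Pa.
Head loss h_f = ΔP/(ρg) = 6066/(997·9.81) = 0.620 m.

h_f ≈ 0.620 m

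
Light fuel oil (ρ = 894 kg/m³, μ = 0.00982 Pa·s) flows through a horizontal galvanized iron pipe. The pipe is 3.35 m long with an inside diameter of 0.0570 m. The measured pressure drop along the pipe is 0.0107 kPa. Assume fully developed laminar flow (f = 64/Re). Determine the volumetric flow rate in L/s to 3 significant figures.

Q ≈ 0.0843 L/s

For laminar flow, f = 64/Re with Re = ρVD/μ, so Darcy-Weisbach reduces to ΔP = 32μLV/D². Solving for V: V = ΔP·D²/(32μL) = 10.7·(0.057)²/(32·0.00982·3.35) = 0.03302 m/s.
Check: Re = ρVD/μ = 894·0.03302·0.057/0.00982 = 171.4 < 2300, so the laminar assumption holds.
Q = V·A = 0.03302·(π/4·0.057²) = 8.427e-05 m³/s = 0.0843 L/s.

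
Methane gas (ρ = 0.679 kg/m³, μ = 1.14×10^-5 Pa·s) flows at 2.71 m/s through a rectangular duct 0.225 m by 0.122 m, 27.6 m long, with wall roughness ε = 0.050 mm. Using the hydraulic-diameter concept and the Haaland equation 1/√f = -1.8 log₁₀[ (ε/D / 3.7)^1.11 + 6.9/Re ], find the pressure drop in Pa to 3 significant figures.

ΔP ≈ 10.8 Pa

Hydraulic diameter D_h = 4A/P = 4·(0.225·0.122)/(2·(0.225+0.122)) = 0.1098/0.694 = 0.1582 m.
Re = ρVD_h/μ = 0.679·2.71·0.1582/1.14e-05 = 2.554e+04.
ε/D_h = 5e-05/0.1582 = 0.000316; Haaland gives 1/√f = -1.8 log₁₀[3.05e-05+0.00027] = 6.339, so f = 0.02488.
ΔP = f(L/D_h)(ρV²/2) = 0.02488·27.6/0.1582·2.493 = 10.82 Pa.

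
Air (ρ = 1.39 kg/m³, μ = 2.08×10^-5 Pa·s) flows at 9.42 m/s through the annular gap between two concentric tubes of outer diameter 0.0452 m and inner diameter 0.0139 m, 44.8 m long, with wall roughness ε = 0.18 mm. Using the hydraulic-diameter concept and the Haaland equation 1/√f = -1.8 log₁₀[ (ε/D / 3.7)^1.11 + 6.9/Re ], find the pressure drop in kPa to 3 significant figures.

Hydraulic diameter D_h = 4A/P = D_o - D_i = 0.0452 - 0.0139 = 0.0313 m.
Re = ρVD_h/μ = 1.39·9.42·0.0313/2.08e-05 = 1.97e+04.
ε/D_h = 0.00018/0.0313 = 0.00575; Haaland gives 1/√f = -1.8 log₁₀[0.000763+0.00035] = 5.316, so f = 0.03538.
ΔP = f(L/D_h)(ρV²/2) = 0.03538·44.8/0.0313·61.67 = 3123 Pa.
ΔP = 3.12 kPa.

ΔP ≈ 3.12 kPa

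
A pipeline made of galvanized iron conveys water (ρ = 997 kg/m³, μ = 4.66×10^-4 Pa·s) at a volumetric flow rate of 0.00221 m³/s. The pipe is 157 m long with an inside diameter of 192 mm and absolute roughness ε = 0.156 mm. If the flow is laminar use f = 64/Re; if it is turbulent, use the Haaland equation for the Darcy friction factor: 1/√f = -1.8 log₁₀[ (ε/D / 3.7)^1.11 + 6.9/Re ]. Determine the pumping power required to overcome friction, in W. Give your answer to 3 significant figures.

P ≈ 0.131 W

Cross-sectional area A = πD²/4 = π(0.192)²/4 = 0.02895 m²; mean velocity V = Q/A = 0.00221/0.02895 = 0.07633 m/s.
Reynolds number Re = ρVD/μ = 997 · 0.07633 · 0.192 / 0.000466 = 3.136e+04.
Re > 4000 → turbulent. Relative roughness ε/D = 0.000156/0.192 = 0.000812. Haaland: 1/√f = -1.8 log₁₀[(0.000812/3.7)^1.11 + 6.9/3.136e+04] = -1.8 log₁₀[8.69e-05 + 0.00022] = 6.323, so f = 0.02501.
Darcy-Weisbach: ΔP = f(L/D)(ρV²/2) = 0.02501·(157/0.192)·(997·0.07633²/2) = 0.02501·817.7·2.904 = 59.4 Pa.
Pumping power P = QΔP = 0.00221·59.4 = 0.1313 W = 0.131 W.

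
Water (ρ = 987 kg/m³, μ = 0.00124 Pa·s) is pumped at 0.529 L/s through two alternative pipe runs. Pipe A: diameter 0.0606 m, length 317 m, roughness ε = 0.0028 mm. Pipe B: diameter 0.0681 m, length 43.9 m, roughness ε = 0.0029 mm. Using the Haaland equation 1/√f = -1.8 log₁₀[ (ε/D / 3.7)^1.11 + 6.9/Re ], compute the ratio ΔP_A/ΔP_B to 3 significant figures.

ΔP_A/ΔP_B ≈ 12.5

Pipe A: V = Q/A = 0.000529/0.002884 = 0.1834 m/s; Re = 8847; ε/D = 4.62e-05; Haaland → f = 0.03199; ΔP_A = f(L/D)(ρV²/2) = 2778 Pa.
Pipe B: V = Q/A = 0.000529/0.003642 = 0.1452 m/s; Re = 7873; ε/D = 4.26e-05; Haaland → f = 0.03306; ΔP_B = f(L/D)(ρV²/2) = 221.8 Pa.
ΔP_A/ΔP_B = 2778/221.8 = 12.5.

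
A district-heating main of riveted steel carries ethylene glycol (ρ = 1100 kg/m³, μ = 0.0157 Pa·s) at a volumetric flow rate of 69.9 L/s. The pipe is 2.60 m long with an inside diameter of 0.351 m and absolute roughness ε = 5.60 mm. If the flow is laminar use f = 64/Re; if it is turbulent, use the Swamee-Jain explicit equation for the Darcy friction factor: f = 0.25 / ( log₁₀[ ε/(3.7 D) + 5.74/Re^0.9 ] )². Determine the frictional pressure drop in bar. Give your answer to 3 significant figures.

ΔP ≈ 0.00102 bar

Q = 69.9 L/s = 69.9/1000 = 0.0699 m³/s.
Cross-sectional area A = πD²/4 = π(0.351)²/4 = 0.09676 m²; mean velocity V = Q/A = 0.0699/0.09676 = 0.7224 m/s.
Reynolds number Re = ρVD/μ = 1100 · 0.7224 · 0.351 / 0.0157 = 1.777e+04.
Re > 4000 → turbulent. Relative roughness ε/D = 0.0056/0.351 = 0.016. Swamee-Jain: f = 0.25/(log₁₀[0.016/3.7 + 5.74/1.777e+04^0.9])² = 0.25/(log₁₀[0.00431 + 0.00086])² = 0.25/(-2.286)² = 0.04782.
Darcy-Weisbach: ΔP = f(L/D)(ρV²/2) = 0.04782·(2.6/0.351)·(1100·0.7224²/2) = 0.04782·7.407·287 = 101.7 Pa.
ΔP = 101.7 Pa = 0.00102 bar.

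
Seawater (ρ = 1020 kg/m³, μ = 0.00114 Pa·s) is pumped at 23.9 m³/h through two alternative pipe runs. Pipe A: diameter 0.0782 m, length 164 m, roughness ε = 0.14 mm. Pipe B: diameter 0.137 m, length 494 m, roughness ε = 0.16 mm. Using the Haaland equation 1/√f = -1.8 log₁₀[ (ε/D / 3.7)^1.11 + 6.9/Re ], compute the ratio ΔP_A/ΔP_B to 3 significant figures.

Pipe A: V = Q/A = 0.006639/0.004803 = 1.382 m/s; Re = 9.672e+04; ε/D = 0.00179; Haaland → f = 0.02446; ΔP_A = f(L/D)(ρV²/2) = 4.998e+04 Pa.
Pipe B: V = Q/A = 0.006639/0.01474 = 0.4504 m/s; Re = 5.521e+04; ε/D = 0.00117; Haaland → f = 0.0239; ΔP_B = f(L/D)(ρV²/2) = 8916 Pa.
ΔP_A/ΔP_B = 4.998e+04/8916 = 5.61.

ΔP_A/ΔP_B ≈ 5.61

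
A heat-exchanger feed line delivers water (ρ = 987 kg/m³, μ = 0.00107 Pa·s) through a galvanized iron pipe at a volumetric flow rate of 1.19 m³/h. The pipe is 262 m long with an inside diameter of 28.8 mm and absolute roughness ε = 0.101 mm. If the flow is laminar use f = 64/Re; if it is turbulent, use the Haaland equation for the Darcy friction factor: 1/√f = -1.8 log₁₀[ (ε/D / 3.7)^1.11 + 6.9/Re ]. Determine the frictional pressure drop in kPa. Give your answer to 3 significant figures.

Q = 1.19 m³/h = 1.19/3600 = 0.0003306 m³/s.
Cross-sectional area A = πD²/4 = π(0.0288)²/4 = 0.0006514 m²; mean velocity V = Q/A = 0.0003306/0.0006514 = 0.5074 m/s.
Reynolds number Re = ρVD/μ = 987 · 0.5074 · 0.0288 / 0.00107 = 1.348e+04.
Re > 4000 → turbulent. Relative roughness ε/D = 0.000101/0.0288 = 0.00351. Haaland: 1/√f = -1.8 log₁₀[(0.00351/3.7)^1.11 + 6.9/1.348e+04] = -1.8 log₁₀[0.000441 + 0.000512] = 5.438, so f = 0.03382.
Darcy-Weisbach: ΔP = f(L/D)(ρV²/2) = 0.03382·(262/0.0288)·(987·0.5074²/2) = 0.03382·9097·127.1 = 3.909e+04 Pa.
ΔP = 3.909e+04 Pa = 39.1 kPa.

ΔP ≈ 39.1 kPa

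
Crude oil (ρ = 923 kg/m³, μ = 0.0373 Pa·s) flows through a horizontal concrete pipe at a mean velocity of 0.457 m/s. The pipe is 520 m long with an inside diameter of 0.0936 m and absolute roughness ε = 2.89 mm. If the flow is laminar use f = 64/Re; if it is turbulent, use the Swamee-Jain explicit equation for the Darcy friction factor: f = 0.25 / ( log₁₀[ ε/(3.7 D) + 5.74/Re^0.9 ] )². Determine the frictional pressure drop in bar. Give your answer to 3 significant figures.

Reynolds number Re = ρVD/μ = 923 · 0.457 · 0.0936 / 0.0373 = 1058.
Re < 2300 → laminar flow, so f = 64/Re = 64/1058 = 0.06046 (the turbulent correlation is not needed).
Darcy-Weisbach: ΔP = f(L/D)(ρV²/2) = 0.06046·(520/0.0936)·(923·0.457²/2) = 0.06046·5556·96.38 = 3.238e+04 Pa.
ΔP = 3.238e+04 Pa = 0.324 bar.

ΔP ≈ 0.324 bar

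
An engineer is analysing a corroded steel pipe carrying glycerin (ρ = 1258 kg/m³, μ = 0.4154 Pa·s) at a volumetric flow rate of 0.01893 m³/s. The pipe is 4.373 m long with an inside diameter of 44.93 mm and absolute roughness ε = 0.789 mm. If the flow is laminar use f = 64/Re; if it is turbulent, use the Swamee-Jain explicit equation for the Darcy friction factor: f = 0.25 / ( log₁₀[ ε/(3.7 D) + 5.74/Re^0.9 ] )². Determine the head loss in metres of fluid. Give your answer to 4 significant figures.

h_f ≈ 27.86 m

Cross-sectional area A = πD²/4 = π(0.04493)²/4 = 0.001585 m²; mean velocity V = Q/A = 0.01893/0.001585 = 11.94 m/s.
Reynolds number Re = ρVD/μ = 1258 · 11.94 · 0.04493 / 0.415 = 1625.
Re < 2300 → laminar flow, so f = 64/Re = 64/1625 = 0.0394 (the turbulent correlation is not needed).
Darcy-Weisbach: ΔP = f(L/D)(ρV²/2) = 0.0394·(4.373/0.04493)·(1258·11.94²/2) = 0.0394·97.33·8.967e+04 = 3.438e+05 Pa.
Head loss h_f = ΔP/(ρg) = 3.438e+05/(1258·9.81) = 27.86 m.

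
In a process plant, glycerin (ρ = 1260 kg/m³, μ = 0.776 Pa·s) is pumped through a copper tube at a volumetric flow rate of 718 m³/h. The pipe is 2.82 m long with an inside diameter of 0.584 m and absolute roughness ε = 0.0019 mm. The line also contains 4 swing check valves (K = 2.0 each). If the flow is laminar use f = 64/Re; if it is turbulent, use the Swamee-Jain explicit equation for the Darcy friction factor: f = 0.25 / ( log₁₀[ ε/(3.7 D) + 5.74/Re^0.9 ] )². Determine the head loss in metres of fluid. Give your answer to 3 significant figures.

h_f ≈ 0.238 m

Q = 718 m³/h = 718/3600 = 0.1994 m³/s.
Cross-sectional area A = πD²/4 = π(0.584)²/4 = 0.2679 m²; mean velocity V = Q/A = 0.1994/0.2679 = 0.7446 m/s.
Reynolds number Re = ρVD/μ = 1260 · 0.7446 · 0.584 / 0.776 = 706.
Re < 2300 → laminar flow, so f = 64/Re = 64/706 = 0.09065 (the turbulent correlation is not needed).
Total minor-loss coefficient ΣK = 4·2 = 8.
ΔP = [f·L/D + ΣK]·(ρV²/2) = [0.09065·2.82/0.584 + 8]·(1260·0.7446²/2) = [0.4377 + 8]·349.3 = 2947 Pa.
Head loss h_f = ΔP/(ρg) = 2947/(1260·9.81) = 0.238 m.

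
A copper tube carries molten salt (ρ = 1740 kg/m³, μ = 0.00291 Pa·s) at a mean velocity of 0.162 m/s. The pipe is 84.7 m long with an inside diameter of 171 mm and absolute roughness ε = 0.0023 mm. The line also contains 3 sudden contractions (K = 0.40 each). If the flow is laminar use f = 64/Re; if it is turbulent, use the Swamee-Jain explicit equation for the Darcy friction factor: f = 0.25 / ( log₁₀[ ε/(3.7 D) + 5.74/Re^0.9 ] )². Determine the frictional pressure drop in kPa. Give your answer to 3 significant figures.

Reynolds number Re = ρVD/μ = 1740 · 0.162 · 0.171 / 0.00291 = 1.656e+04.
Re > 4000 → turbulent. Relative roughness ε/D = 2.3e-06/0.171 = 1.35e-05. Swamee-Jain: f = 0.25/(log₁₀[1.35e-05/3.7 + 5.74/1.656e+04^0.9])² = 0.25/(log₁₀[3.64e-06 + 0.000916])² = 0.25/(-3.037)² = 0.02711.
Total minor-loss coefficient ΣK = 3·0.4 = 1.2.
ΔP = [f·L/D + ΣK]·(ρV²/2) = [0.02711·84.7/0.171 + 1.2]·(1740·0.162²/2) = [13.43 + 1.2]·22.83 = 334 Pa.
ΔP = 334 Pa = 0.334 kPa.

ΔP ≈ 0.334 kPa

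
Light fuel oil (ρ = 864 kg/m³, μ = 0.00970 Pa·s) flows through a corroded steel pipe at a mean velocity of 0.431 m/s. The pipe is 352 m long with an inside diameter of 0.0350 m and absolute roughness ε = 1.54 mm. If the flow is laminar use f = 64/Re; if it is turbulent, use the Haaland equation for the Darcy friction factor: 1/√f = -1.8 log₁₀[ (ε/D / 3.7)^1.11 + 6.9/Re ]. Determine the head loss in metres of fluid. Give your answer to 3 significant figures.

h_f ≈ 4.54 m

Reynolds number Re = ρVD/μ = 864 · 0.431 · 0.035 / 0.0097 = 1344.
Re < 2300 → laminar flow, so f = 64/Re = 64/1344 = 0.04763 (the turbulent correlation is not needed).
Darcy-Weisbach: ΔP = f(L/D)(ρV²/2) = 0.04763·(352/0.035)·(864·0.431²/2) = 0.04763·1.006e+04·80.25 = 3.844e+04 Pa.
Head loss h_f = ΔP/(ρg) = 3.844e+04/(864·9.81) = 4.54 m.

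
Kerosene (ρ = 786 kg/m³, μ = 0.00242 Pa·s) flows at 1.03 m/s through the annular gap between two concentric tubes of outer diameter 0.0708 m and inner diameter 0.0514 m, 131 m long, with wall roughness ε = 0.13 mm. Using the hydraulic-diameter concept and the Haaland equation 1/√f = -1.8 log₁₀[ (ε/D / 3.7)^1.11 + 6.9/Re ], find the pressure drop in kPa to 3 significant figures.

ΔP ≈ 119 kPa

Hydraulic diameter D_h = 4A/P = D_o - D_i = 0.0708 - 0.0514 = 0.0194 m.
Re = ρVD_h/μ = 786·1.03·0.0194/0.00242 = 6490.
ε/D_h = 0.00013/0.0194 = 0.0067; Haaland gives 1/√f = -1.8 log₁₀[0.000904+0.00106] = 4.871, so f = 0.04215.
ΔP = f(L/D_h)(ρV²/2) = 0.04215·131/0.0194·416.9 = 1.187e+05 Pa.
ΔP = 119 kPa.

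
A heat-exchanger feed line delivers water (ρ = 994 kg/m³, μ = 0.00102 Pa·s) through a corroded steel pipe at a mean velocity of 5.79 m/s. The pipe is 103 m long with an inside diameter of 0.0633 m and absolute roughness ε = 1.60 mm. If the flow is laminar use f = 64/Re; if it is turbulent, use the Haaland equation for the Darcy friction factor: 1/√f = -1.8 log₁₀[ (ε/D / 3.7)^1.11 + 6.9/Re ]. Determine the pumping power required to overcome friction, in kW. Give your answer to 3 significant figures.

Reynolds number Re = ρVD/μ = 994 · 5.79 · 0.0633 / 0.00102 = 3.572e+05.
Re > 4000 → turbulent. Relative roughness ε/D = 0.0016/0.0633 = 0.0253. Haaland: 1/√f = -1.8 log₁₀[(0.0253/3.7)^1.11 + 6.9/3.572e+05] = -1.8 log₁₀[0.00395 + 1.93e-05] = 4.323, so f = 0.05351.
Darcy-Weisbach: ΔP = f(L/D)(ρV²/2) = 0.05351·(103/0.0633)·(994·5.79²/2) = 0.05351·1627·1.666e+04 = 1.451e+06 Pa.
Q = V·A = 5.79·0.003147 = 0.01822 m³/s.
Pumping power P = QΔP = 0.01822·1.451e+06 = 26440 W = 26.4 kW.

P ≈ 26.4 kW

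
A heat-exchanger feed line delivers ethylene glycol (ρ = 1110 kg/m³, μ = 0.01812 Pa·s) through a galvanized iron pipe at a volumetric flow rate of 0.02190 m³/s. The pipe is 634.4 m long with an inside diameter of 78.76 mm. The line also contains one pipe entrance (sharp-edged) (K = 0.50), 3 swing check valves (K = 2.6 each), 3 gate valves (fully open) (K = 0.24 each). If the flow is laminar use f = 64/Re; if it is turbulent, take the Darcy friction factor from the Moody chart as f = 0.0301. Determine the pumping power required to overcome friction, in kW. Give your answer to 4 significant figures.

Cross-sectional area A = πD²/4 = π(0.07876)²/4 = 0.004872 m²; mean velocity V = Q/A = 0.0219/0.004872 = 4.495 m/s.
Reynolds number Re = ρVD/μ = 1110 · 4.495 · 0.07876 / 0.0181 = 2.169e+04.
Re > 4000 → turbulent; use the Moody-chart value f = 0.0301.
Total minor-loss coefficient ΣK = 1·0.5 + 3·2.6 + 3·0.24 = 9.02.
ΔP = [f·L/D + ΣK]·(ρV²/2) = [0.0301·634.4/0.07876 + 9.02]·(1110·4.495²/2) = [242.5 + 9.02]·1.121e+04 = 2.82e+06 Pa.
Pumping power P = QΔP = 0.0219·2.82e+06 = 61760 W = 61.76 kW.

P ≈ 61.76 kW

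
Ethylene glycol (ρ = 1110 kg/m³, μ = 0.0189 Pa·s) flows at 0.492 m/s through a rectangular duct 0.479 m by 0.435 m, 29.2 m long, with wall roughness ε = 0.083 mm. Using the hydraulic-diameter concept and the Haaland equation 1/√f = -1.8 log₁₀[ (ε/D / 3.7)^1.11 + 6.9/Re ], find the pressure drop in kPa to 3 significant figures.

Hydraulic diameter D_h = 4A/P = 4·(0.479·0.435)/(2·(0.479+0.435)) = 0.8335/1.828 = 0.4559 m.
Re = ρVD_h/μ = 1110·0.492·0.4559/0.0189 = 1.317e+04.
ε/D_h = 8.3e-05/0.4559 = 0.000182; Haaland gives 1/√f = -1.8 log₁₀[1.65e-05+0.000524] = 5.881, so f = 0.02891.
ΔP = f(L/D_h)(ρV²/2) = 0.02891·29.2/0.4559·134.3 = 248.7 Pa.
ΔP = 0.249 kPa.

ΔP ≈ 0.249 kPa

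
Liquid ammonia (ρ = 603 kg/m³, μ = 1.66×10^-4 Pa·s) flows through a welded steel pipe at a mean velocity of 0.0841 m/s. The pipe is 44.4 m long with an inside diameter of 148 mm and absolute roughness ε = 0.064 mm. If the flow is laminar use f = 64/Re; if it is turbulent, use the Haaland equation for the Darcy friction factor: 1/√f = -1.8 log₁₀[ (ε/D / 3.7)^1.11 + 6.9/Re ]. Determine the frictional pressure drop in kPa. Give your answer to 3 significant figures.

Reynolds number Re = ρVD/μ = 603 · 0.0841 · 0.148 / 0.000166 = 4.521e+04.
Re > 4000 → turbulent. Relative roughness ε/D = 6.4e-05/0.148 = 0.000432. Haaland: 1/√f = -1.8 log₁₀[(0.000432/3.7)^1.11 + 6.9/4.521e+04] = -1.8 log₁₀[4.32e-05 + 0.000153] = 6.675, so f = 0.02245.
Darcy-Weisbach: ΔP = f(L/D)(ρV²/2) = 0.02245·(44.4/0.148)·(603·0.0841²/2) = 0.02245·300·2.132 = 14.36 Pa.
ΔP = 14.36 Pa = 0.0144 kPa.

ΔP ≈ 0.0144 kPa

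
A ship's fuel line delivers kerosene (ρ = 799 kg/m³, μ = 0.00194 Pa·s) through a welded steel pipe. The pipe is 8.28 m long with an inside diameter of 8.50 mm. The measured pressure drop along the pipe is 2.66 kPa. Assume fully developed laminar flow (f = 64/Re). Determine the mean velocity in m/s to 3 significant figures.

V ≈ 0.374 m/s

For laminar flow, f = 64/Re with Re = ρVD/μ, so Darcy-Weisbach reduces to ΔP = 32μLV/D². Solving for V: V = ΔP·D²/(32μL) = 2660·(0.0085)²/(32·0.00194·8.28) = 0.3739 m/s.
Check: Re = ρVD/μ = 799·0.3739·0.0085/0.00194 = 1309 < 2300, so the laminar assumption holds.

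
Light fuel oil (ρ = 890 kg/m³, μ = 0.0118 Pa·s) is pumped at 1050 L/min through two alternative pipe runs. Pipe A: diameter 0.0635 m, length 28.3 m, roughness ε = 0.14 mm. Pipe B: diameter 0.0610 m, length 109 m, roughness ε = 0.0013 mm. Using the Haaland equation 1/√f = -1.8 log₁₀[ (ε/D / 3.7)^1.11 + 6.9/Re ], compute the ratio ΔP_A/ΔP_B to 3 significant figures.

ΔP_A/ΔP_B ≈ 0.256

Pipe A: V = Q/A = 0.0175/0.003167 = 5.526 m/s; Re = 2.647e+04; ε/D = 0.0022; Haaland → f = 0.02868; ΔP_A = f(L/D)(ρV²/2) = 1.737e+05 Pa.
Pipe B: V = Q/A = 0.0175/0.002922 = 5.988 m/s; Re = 2.755e+04; ε/D = 2.13e-05; Haaland → f = 0.02383; ΔP_B = f(L/D)(ρV²/2) = 6.795e+05 Pa.
ΔP_A/ΔP_B = 1.737e+05/6.795e+05 = 0.256.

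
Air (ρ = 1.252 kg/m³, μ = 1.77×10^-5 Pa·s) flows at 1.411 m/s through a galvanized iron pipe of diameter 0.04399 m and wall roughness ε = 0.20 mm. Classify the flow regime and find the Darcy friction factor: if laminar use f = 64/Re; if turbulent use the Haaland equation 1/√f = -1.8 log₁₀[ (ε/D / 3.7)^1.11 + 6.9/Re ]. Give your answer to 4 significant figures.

Re = ρVD/μ = 1.252·1.411·0.04399/1.77e-05 = 4390.
Re > 4000 → turbulent. ε/D = 0.0002/0.04399 = 0.00455; Haaland: 1/√f = -1.8 log₁₀[0.000588 + 0.00157] = 4.798, so f = 0.04344.

f ≈ 0.04344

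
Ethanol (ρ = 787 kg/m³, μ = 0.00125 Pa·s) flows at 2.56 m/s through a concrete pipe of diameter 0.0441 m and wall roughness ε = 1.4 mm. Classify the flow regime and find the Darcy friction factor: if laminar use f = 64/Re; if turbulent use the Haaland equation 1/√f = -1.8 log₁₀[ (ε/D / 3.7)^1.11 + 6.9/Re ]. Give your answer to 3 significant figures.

f ≈ 0.0591

Re = ρVD/μ = 787·2.56·0.0441/0.00125 = 7.108e+04.
Re > 4000 → turbulent. ε/D = 0.0014/0.0441 = 0.0317; Haaland: 1/√f = -1.8 log₁₀[0.00508 + 9.71e-05] = 4.114, so f = 0.05908.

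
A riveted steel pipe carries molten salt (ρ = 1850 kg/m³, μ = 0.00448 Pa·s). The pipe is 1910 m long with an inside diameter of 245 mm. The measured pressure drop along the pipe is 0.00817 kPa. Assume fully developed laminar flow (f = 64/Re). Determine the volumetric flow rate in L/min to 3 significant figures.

Q ≈ 5.07 L/min

For laminar flow, f = 64/Re with Re = ρVD/μ, so Darcy-Weisbach reduces to ΔP = 32μLV/D². Solving for V: V = ΔP·D²/(32μL) = 8.17·(0.245)²/(32·0.00448·1910) = 0.001791 m/s.
Check: Re = ρVD/μ = 1850·0.001791·0.245/0.00448 = 181.2 < 2300, so the laminar assumption holds.
Q = V·A = 0.001791·(π/4·0.245²) = 8.443e-05 m³/s = 5.07 L/min.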